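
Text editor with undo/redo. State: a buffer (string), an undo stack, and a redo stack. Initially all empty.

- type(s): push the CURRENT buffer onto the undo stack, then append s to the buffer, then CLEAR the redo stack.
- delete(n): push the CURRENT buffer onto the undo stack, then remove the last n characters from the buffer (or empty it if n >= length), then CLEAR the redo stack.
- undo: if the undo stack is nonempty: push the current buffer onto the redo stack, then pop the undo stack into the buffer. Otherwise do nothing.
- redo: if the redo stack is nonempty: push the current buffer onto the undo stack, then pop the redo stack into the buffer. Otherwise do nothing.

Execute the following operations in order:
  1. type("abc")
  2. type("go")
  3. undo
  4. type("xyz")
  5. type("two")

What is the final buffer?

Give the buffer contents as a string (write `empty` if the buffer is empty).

Answer: abcxyztwo

Derivation:
After op 1 (type): buf='abc' undo_depth=1 redo_depth=0
After op 2 (type): buf='abcgo' undo_depth=2 redo_depth=0
After op 3 (undo): buf='abc' undo_depth=1 redo_depth=1
After op 4 (type): buf='abcxyz' undo_depth=2 redo_depth=0
After op 5 (type): buf='abcxyztwo' undo_depth=3 redo_depth=0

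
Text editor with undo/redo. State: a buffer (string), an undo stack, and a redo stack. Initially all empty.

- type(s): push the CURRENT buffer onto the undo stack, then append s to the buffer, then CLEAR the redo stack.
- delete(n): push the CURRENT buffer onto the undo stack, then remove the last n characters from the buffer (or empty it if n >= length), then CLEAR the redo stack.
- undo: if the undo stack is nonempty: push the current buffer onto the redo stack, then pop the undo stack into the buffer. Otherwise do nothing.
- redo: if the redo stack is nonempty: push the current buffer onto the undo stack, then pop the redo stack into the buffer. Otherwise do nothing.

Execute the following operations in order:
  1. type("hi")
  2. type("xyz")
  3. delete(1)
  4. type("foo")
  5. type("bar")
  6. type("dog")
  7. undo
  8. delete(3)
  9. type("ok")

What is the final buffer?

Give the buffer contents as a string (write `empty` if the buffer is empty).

After op 1 (type): buf='hi' undo_depth=1 redo_depth=0
After op 2 (type): buf='hixyz' undo_depth=2 redo_depth=0
After op 3 (delete): buf='hixy' undo_depth=3 redo_depth=0
After op 4 (type): buf='hixyfoo' undo_depth=4 redo_depth=0
After op 5 (type): buf='hixyfoobar' undo_depth=5 redo_depth=0
After op 6 (type): buf='hixyfoobardog' undo_depth=6 redo_depth=0
After op 7 (undo): buf='hixyfoobar' undo_depth=5 redo_depth=1
After op 8 (delete): buf='hixyfoo' undo_depth=6 redo_depth=0
After op 9 (type): buf='hixyfoook' undo_depth=7 redo_depth=0

Answer: hixyfoook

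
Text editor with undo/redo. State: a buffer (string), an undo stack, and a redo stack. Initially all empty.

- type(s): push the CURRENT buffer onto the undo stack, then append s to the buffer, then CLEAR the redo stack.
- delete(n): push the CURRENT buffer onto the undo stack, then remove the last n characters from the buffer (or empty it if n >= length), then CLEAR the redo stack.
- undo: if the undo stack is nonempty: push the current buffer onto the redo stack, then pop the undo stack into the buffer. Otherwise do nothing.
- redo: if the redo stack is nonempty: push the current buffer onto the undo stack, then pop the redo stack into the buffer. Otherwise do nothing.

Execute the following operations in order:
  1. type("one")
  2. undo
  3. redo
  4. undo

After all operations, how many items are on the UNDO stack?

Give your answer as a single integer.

Answer: 0

Derivation:
After op 1 (type): buf='one' undo_depth=1 redo_depth=0
After op 2 (undo): buf='(empty)' undo_depth=0 redo_depth=1
After op 3 (redo): buf='one' undo_depth=1 redo_depth=0
After op 4 (undo): buf='(empty)' undo_depth=0 redo_depth=1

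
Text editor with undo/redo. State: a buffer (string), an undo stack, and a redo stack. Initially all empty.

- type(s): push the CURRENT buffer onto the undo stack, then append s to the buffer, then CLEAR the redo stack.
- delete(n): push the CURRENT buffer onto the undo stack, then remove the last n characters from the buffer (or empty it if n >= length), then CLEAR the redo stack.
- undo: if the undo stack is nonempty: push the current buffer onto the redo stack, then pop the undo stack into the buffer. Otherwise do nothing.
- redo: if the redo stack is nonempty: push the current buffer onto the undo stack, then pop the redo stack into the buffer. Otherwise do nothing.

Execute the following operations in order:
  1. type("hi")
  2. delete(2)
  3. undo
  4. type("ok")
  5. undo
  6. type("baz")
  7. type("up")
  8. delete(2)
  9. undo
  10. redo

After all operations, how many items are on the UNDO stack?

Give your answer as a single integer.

After op 1 (type): buf='hi' undo_depth=1 redo_depth=0
After op 2 (delete): buf='(empty)' undo_depth=2 redo_depth=0
After op 3 (undo): buf='hi' undo_depth=1 redo_depth=1
After op 4 (type): buf='hiok' undo_depth=2 redo_depth=0
After op 5 (undo): buf='hi' undo_depth=1 redo_depth=1
After op 6 (type): buf='hibaz' undo_depth=2 redo_depth=0
After op 7 (type): buf='hibazup' undo_depth=3 redo_depth=0
After op 8 (delete): buf='hibaz' undo_depth=4 redo_depth=0
After op 9 (undo): buf='hibazup' undo_depth=3 redo_depth=1
After op 10 (redo): buf='hibaz' undo_depth=4 redo_depth=0

Answer: 4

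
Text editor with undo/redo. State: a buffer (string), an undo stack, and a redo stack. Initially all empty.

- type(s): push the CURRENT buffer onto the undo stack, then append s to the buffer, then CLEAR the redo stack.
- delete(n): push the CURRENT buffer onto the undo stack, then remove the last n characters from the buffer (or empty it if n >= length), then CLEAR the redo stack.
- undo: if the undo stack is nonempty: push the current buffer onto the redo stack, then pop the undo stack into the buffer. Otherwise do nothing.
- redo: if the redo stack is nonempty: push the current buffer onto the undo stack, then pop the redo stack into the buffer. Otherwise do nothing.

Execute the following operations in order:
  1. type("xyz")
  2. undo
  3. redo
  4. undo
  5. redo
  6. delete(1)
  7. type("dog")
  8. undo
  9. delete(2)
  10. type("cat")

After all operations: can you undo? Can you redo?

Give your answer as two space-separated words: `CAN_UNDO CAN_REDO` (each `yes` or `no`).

After op 1 (type): buf='xyz' undo_depth=1 redo_depth=0
After op 2 (undo): buf='(empty)' undo_depth=0 redo_depth=1
After op 3 (redo): buf='xyz' undo_depth=1 redo_depth=0
After op 4 (undo): buf='(empty)' undo_depth=0 redo_depth=1
After op 5 (redo): buf='xyz' undo_depth=1 redo_depth=0
After op 6 (delete): buf='xy' undo_depth=2 redo_depth=0
After op 7 (type): buf='xydog' undo_depth=3 redo_depth=0
After op 8 (undo): buf='xy' undo_depth=2 redo_depth=1
After op 9 (delete): buf='(empty)' undo_depth=3 redo_depth=0
After op 10 (type): buf='cat' undo_depth=4 redo_depth=0

Answer: yes no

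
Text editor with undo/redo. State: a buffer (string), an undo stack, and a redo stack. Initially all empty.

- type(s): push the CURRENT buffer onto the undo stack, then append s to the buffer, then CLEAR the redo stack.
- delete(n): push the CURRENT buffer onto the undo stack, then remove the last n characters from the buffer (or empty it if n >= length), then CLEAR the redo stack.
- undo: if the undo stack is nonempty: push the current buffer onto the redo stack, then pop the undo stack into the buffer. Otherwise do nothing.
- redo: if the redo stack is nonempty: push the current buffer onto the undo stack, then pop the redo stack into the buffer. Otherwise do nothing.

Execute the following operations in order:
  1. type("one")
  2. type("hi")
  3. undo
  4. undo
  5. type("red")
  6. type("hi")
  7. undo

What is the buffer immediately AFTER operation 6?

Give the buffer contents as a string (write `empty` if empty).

Answer: redhi

Derivation:
After op 1 (type): buf='one' undo_depth=1 redo_depth=0
After op 2 (type): buf='onehi' undo_depth=2 redo_depth=0
After op 3 (undo): buf='one' undo_depth=1 redo_depth=1
After op 4 (undo): buf='(empty)' undo_depth=0 redo_depth=2
After op 5 (type): buf='red' undo_depth=1 redo_depth=0
After op 6 (type): buf='redhi' undo_depth=2 redo_depth=0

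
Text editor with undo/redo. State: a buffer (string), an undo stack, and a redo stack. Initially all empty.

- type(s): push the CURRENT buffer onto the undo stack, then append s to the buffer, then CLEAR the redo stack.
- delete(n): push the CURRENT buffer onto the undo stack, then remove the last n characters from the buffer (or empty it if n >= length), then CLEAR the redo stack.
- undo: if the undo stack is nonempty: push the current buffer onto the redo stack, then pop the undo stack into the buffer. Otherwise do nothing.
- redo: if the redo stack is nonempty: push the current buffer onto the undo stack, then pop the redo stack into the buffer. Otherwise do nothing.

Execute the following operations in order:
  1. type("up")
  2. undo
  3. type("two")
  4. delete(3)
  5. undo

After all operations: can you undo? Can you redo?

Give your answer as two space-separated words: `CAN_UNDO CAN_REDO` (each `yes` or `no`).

After op 1 (type): buf='up' undo_depth=1 redo_depth=0
After op 2 (undo): buf='(empty)' undo_depth=0 redo_depth=1
After op 3 (type): buf='two' undo_depth=1 redo_depth=0
After op 4 (delete): buf='(empty)' undo_depth=2 redo_depth=0
After op 5 (undo): buf='two' undo_depth=1 redo_depth=1

Answer: yes yes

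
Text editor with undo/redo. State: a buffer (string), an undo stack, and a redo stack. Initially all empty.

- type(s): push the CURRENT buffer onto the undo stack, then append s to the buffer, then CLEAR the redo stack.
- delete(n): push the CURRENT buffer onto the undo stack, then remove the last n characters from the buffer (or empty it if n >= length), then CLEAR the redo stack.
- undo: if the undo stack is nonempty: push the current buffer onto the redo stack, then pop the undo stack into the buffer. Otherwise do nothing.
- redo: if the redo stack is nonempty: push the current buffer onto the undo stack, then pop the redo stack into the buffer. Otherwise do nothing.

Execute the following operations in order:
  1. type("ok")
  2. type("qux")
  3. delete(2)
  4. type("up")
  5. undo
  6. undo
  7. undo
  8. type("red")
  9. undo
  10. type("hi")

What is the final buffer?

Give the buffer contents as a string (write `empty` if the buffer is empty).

Answer: okhi

Derivation:
After op 1 (type): buf='ok' undo_depth=1 redo_depth=0
After op 2 (type): buf='okqux' undo_depth=2 redo_depth=0
After op 3 (delete): buf='okq' undo_depth=3 redo_depth=0
After op 4 (type): buf='okqup' undo_depth=4 redo_depth=0
After op 5 (undo): buf='okq' undo_depth=3 redo_depth=1
After op 6 (undo): buf='okqux' undo_depth=2 redo_depth=2
After op 7 (undo): buf='ok' undo_depth=1 redo_depth=3
After op 8 (type): buf='okred' undo_depth=2 redo_depth=0
After op 9 (undo): buf='ok' undo_depth=1 redo_depth=1
After op 10 (type): buf='okhi' undo_depth=2 redo_depth=0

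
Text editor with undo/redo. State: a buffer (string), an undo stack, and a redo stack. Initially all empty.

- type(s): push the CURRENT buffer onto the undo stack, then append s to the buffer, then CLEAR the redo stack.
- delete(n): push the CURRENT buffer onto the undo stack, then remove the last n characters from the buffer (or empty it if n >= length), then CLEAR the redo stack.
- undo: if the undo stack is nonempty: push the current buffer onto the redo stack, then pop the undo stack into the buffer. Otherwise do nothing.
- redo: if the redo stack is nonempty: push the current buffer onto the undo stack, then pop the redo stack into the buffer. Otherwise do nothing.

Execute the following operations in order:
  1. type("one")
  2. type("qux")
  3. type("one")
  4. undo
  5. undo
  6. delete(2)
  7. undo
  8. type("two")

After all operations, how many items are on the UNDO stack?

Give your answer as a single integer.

Answer: 2

Derivation:
After op 1 (type): buf='one' undo_depth=1 redo_depth=0
After op 2 (type): buf='onequx' undo_depth=2 redo_depth=0
After op 3 (type): buf='onequxone' undo_depth=3 redo_depth=0
After op 4 (undo): buf='onequx' undo_depth=2 redo_depth=1
After op 5 (undo): buf='one' undo_depth=1 redo_depth=2
After op 6 (delete): buf='o' undo_depth=2 redo_depth=0
After op 7 (undo): buf='one' undo_depth=1 redo_depth=1
After op 8 (type): buf='onetwo' undo_depth=2 redo_depth=0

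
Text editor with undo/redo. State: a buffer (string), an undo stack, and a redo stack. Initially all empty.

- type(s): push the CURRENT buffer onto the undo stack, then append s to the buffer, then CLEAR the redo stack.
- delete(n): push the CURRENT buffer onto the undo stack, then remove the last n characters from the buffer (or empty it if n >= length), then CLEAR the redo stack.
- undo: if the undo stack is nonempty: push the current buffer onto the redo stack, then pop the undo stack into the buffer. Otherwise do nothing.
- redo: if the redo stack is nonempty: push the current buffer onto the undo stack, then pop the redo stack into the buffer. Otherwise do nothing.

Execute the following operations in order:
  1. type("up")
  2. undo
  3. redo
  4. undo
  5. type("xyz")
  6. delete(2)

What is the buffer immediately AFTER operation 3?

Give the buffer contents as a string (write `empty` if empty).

Answer: up

Derivation:
After op 1 (type): buf='up' undo_depth=1 redo_depth=0
After op 2 (undo): buf='(empty)' undo_depth=0 redo_depth=1
After op 3 (redo): buf='up' undo_depth=1 redo_depth=0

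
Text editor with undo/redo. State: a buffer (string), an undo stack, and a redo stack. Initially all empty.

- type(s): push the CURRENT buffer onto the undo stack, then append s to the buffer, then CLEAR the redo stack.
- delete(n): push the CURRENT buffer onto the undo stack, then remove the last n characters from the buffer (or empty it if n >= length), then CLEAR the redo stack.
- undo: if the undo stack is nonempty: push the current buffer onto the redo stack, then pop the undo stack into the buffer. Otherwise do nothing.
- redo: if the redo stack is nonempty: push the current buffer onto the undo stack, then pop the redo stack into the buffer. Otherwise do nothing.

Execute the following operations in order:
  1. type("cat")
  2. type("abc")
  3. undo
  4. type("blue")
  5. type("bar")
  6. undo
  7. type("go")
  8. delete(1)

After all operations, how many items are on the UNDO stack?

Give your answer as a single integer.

Answer: 4

Derivation:
After op 1 (type): buf='cat' undo_depth=1 redo_depth=0
After op 2 (type): buf='catabc' undo_depth=2 redo_depth=0
After op 3 (undo): buf='cat' undo_depth=1 redo_depth=1
After op 4 (type): buf='catblue' undo_depth=2 redo_depth=0
After op 5 (type): buf='catbluebar' undo_depth=3 redo_depth=0
After op 6 (undo): buf='catblue' undo_depth=2 redo_depth=1
After op 7 (type): buf='catbluego' undo_depth=3 redo_depth=0
After op 8 (delete): buf='catblueg' undo_depth=4 redo_depth=0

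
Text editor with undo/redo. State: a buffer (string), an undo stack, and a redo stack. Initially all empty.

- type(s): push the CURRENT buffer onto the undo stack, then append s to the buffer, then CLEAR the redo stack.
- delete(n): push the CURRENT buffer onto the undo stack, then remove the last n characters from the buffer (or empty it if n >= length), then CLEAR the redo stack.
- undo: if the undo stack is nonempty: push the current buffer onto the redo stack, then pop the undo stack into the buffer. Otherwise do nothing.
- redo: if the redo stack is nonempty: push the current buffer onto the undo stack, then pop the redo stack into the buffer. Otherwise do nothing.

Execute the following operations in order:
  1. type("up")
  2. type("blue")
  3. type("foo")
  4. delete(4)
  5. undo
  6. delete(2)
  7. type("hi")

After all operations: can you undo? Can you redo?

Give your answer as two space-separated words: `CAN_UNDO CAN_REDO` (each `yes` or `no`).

Answer: yes no

Derivation:
After op 1 (type): buf='up' undo_depth=1 redo_depth=0
After op 2 (type): buf='upblue' undo_depth=2 redo_depth=0
After op 3 (type): buf='upbluefoo' undo_depth=3 redo_depth=0
After op 4 (delete): buf='upblu' undo_depth=4 redo_depth=0
After op 5 (undo): buf='upbluefoo' undo_depth=3 redo_depth=1
After op 6 (delete): buf='upbluef' undo_depth=4 redo_depth=0
After op 7 (type): buf='upbluefhi' undo_depth=5 redo_depth=0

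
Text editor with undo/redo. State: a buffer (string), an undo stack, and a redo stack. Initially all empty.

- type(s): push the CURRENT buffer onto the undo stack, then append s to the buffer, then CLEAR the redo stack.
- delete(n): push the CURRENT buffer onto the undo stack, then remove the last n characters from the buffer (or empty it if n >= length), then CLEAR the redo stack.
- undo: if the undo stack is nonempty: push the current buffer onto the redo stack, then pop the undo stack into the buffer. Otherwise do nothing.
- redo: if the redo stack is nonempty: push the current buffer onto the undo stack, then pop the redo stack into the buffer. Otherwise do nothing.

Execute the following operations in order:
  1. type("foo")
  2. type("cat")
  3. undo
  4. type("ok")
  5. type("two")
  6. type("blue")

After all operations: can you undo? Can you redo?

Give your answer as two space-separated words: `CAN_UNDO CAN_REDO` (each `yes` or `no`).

Answer: yes no

Derivation:
After op 1 (type): buf='foo' undo_depth=1 redo_depth=0
After op 2 (type): buf='foocat' undo_depth=2 redo_depth=0
After op 3 (undo): buf='foo' undo_depth=1 redo_depth=1
After op 4 (type): buf='foook' undo_depth=2 redo_depth=0
After op 5 (type): buf='foooktwo' undo_depth=3 redo_depth=0
After op 6 (type): buf='foooktwoblue' undo_depth=4 redo_depth=0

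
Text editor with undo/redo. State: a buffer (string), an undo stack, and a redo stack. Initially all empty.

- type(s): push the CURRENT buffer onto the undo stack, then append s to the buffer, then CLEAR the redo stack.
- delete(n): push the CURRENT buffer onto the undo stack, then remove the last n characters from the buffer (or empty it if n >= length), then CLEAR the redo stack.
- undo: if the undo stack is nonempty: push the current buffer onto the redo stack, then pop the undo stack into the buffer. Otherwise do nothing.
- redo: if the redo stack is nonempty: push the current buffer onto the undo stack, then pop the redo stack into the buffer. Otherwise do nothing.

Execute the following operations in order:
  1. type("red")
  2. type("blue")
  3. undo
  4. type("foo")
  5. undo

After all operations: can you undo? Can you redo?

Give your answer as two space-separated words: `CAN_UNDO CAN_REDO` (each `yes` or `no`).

After op 1 (type): buf='red' undo_depth=1 redo_depth=0
After op 2 (type): buf='redblue' undo_depth=2 redo_depth=0
After op 3 (undo): buf='red' undo_depth=1 redo_depth=1
After op 4 (type): buf='redfoo' undo_depth=2 redo_depth=0
After op 5 (undo): buf='red' undo_depth=1 redo_depth=1

Answer: yes yes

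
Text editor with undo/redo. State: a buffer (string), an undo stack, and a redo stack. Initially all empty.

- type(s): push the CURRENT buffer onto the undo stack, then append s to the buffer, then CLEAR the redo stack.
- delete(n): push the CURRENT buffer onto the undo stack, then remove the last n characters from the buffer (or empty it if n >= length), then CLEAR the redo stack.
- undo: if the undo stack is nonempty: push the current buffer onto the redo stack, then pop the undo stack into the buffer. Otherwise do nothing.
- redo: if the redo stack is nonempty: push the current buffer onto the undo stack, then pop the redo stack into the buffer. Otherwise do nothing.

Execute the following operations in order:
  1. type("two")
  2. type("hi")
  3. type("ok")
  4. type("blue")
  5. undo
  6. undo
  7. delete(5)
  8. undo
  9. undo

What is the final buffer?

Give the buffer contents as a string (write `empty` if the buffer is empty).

After op 1 (type): buf='two' undo_depth=1 redo_depth=0
After op 2 (type): buf='twohi' undo_depth=2 redo_depth=0
After op 3 (type): buf='twohiok' undo_depth=3 redo_depth=0
After op 4 (type): buf='twohiokblue' undo_depth=4 redo_depth=0
After op 5 (undo): buf='twohiok' undo_depth=3 redo_depth=1
After op 6 (undo): buf='twohi' undo_depth=2 redo_depth=2
After op 7 (delete): buf='(empty)' undo_depth=3 redo_depth=0
After op 8 (undo): buf='twohi' undo_depth=2 redo_depth=1
After op 9 (undo): buf='two' undo_depth=1 redo_depth=2

Answer: two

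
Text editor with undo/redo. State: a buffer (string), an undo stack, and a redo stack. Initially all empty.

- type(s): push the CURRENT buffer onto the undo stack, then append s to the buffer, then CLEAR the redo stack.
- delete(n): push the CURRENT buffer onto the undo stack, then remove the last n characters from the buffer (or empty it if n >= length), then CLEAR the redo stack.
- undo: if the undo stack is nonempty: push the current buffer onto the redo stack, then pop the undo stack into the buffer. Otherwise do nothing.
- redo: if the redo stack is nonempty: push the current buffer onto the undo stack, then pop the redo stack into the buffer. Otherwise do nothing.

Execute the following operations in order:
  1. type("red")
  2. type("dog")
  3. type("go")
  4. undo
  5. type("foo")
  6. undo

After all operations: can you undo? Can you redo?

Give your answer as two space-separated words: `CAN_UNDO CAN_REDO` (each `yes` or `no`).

After op 1 (type): buf='red' undo_depth=1 redo_depth=0
After op 2 (type): buf='reddog' undo_depth=2 redo_depth=0
After op 3 (type): buf='reddoggo' undo_depth=3 redo_depth=0
After op 4 (undo): buf='reddog' undo_depth=2 redo_depth=1
After op 5 (type): buf='reddogfoo' undo_depth=3 redo_depth=0
After op 6 (undo): buf='reddog' undo_depth=2 redo_depth=1

Answer: yes yes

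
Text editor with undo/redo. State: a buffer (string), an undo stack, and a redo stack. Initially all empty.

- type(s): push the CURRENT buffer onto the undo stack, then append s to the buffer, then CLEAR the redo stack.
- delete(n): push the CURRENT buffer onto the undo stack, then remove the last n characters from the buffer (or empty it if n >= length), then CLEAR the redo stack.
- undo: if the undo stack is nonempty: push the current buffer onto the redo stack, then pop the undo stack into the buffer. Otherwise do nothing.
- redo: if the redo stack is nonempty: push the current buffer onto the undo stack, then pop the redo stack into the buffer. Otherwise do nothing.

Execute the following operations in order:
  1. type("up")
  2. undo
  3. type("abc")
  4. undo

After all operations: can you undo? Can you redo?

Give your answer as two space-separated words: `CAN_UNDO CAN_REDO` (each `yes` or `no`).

After op 1 (type): buf='up' undo_depth=1 redo_depth=0
After op 2 (undo): buf='(empty)' undo_depth=0 redo_depth=1
After op 3 (type): buf='abc' undo_depth=1 redo_depth=0
After op 4 (undo): buf='(empty)' undo_depth=0 redo_depth=1

Answer: no yes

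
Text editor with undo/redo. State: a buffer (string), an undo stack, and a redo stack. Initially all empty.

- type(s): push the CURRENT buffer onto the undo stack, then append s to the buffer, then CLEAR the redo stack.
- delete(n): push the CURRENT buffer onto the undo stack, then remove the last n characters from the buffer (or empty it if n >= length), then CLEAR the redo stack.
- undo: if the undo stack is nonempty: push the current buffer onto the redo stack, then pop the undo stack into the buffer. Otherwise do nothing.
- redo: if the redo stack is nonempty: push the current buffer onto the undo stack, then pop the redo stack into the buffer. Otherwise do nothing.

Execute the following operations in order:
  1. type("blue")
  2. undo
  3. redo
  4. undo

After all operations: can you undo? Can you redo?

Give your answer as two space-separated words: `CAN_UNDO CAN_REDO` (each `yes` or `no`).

After op 1 (type): buf='blue' undo_depth=1 redo_depth=0
After op 2 (undo): buf='(empty)' undo_depth=0 redo_depth=1
After op 3 (redo): buf='blue' undo_depth=1 redo_depth=0
After op 4 (undo): buf='(empty)' undo_depth=0 redo_depth=1

Answer: no yes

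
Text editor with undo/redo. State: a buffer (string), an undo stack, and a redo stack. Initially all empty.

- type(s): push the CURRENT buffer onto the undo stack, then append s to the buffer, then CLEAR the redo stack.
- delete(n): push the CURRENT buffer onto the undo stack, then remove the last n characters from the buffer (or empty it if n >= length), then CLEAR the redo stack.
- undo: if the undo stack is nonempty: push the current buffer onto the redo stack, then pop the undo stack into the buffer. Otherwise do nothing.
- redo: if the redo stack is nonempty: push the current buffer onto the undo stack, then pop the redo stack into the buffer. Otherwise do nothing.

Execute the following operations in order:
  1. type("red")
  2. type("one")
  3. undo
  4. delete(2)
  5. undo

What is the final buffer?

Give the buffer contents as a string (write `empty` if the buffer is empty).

After op 1 (type): buf='red' undo_depth=1 redo_depth=0
After op 2 (type): buf='redone' undo_depth=2 redo_depth=0
After op 3 (undo): buf='red' undo_depth=1 redo_depth=1
After op 4 (delete): buf='r' undo_depth=2 redo_depth=0
After op 5 (undo): buf='red' undo_depth=1 redo_depth=1

Answer: red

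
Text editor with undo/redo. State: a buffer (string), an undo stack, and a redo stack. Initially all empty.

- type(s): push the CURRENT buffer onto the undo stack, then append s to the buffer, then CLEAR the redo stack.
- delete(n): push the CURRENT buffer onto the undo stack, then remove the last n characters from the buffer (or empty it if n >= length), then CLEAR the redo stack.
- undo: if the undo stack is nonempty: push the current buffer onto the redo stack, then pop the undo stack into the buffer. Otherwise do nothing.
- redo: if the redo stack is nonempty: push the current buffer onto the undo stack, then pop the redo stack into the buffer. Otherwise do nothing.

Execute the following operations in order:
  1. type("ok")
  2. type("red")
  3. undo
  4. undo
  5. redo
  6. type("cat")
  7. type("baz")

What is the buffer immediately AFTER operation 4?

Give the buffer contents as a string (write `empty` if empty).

After op 1 (type): buf='ok' undo_depth=1 redo_depth=0
After op 2 (type): buf='okred' undo_depth=2 redo_depth=0
After op 3 (undo): buf='ok' undo_depth=1 redo_depth=1
After op 4 (undo): buf='(empty)' undo_depth=0 redo_depth=2

Answer: empty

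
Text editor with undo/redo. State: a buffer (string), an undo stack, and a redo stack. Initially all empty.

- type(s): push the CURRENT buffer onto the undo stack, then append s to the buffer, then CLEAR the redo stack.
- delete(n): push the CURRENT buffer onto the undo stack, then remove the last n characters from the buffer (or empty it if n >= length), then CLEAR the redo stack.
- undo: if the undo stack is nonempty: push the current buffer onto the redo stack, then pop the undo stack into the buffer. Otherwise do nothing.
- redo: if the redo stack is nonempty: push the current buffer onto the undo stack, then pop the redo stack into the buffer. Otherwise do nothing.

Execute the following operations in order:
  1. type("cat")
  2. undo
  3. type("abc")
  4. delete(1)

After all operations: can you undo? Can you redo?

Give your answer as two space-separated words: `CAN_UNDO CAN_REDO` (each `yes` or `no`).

After op 1 (type): buf='cat' undo_depth=1 redo_depth=0
After op 2 (undo): buf='(empty)' undo_depth=0 redo_depth=1
After op 3 (type): buf='abc' undo_depth=1 redo_depth=0
After op 4 (delete): buf='ab' undo_depth=2 redo_depth=0

Answer: yes no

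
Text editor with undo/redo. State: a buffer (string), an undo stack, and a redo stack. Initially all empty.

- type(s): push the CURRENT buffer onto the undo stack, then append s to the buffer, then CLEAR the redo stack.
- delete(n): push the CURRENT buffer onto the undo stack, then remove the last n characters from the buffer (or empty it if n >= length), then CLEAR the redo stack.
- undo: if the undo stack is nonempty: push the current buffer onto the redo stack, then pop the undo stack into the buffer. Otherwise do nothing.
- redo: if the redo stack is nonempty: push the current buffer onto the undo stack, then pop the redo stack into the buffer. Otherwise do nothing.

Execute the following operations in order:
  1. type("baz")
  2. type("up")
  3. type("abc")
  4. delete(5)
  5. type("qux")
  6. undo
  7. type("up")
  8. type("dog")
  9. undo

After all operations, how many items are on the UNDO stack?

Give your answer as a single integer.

After op 1 (type): buf='baz' undo_depth=1 redo_depth=0
After op 2 (type): buf='bazup' undo_depth=2 redo_depth=0
After op 3 (type): buf='bazupabc' undo_depth=3 redo_depth=0
After op 4 (delete): buf='baz' undo_depth=4 redo_depth=0
After op 5 (type): buf='bazqux' undo_depth=5 redo_depth=0
After op 6 (undo): buf='baz' undo_depth=4 redo_depth=1
After op 7 (type): buf='bazup' undo_depth=5 redo_depth=0
After op 8 (type): buf='bazupdog' undo_depth=6 redo_depth=0
After op 9 (undo): buf='bazup' undo_depth=5 redo_depth=1

Answer: 5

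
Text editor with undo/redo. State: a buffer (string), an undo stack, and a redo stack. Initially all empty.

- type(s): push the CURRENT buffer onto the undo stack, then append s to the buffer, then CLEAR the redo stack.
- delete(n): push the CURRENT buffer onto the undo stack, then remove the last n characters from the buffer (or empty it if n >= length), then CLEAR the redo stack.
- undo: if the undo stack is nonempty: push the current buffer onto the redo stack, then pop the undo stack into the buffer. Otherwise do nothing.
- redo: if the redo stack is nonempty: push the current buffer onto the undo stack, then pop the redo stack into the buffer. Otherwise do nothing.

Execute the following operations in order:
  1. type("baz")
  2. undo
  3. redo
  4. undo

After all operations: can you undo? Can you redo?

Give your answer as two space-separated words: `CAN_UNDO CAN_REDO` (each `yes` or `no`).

Answer: no yes

Derivation:
After op 1 (type): buf='baz' undo_depth=1 redo_depth=0
After op 2 (undo): buf='(empty)' undo_depth=0 redo_depth=1
After op 3 (redo): buf='baz' undo_depth=1 redo_depth=0
After op 4 (undo): buf='(empty)' undo_depth=0 redo_depth=1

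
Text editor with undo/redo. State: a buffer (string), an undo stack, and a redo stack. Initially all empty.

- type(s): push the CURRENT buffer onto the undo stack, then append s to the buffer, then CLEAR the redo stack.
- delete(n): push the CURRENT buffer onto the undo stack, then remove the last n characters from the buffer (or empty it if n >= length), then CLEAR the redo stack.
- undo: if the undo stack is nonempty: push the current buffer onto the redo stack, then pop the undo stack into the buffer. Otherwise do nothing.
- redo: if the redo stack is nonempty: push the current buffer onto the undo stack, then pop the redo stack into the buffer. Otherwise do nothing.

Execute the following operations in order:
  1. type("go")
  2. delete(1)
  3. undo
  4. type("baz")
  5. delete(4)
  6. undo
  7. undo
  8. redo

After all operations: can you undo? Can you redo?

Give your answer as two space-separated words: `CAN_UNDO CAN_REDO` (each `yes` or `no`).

Answer: yes yes

Derivation:
After op 1 (type): buf='go' undo_depth=1 redo_depth=0
After op 2 (delete): buf='g' undo_depth=2 redo_depth=0
After op 3 (undo): buf='go' undo_depth=1 redo_depth=1
After op 4 (type): buf='gobaz' undo_depth=2 redo_depth=0
After op 5 (delete): buf='g' undo_depth=3 redo_depth=0
After op 6 (undo): buf='gobaz' undo_depth=2 redo_depth=1
After op 7 (undo): buf='go' undo_depth=1 redo_depth=2
After op 8 (redo): buf='gobaz' undo_depth=2 redo_depth=1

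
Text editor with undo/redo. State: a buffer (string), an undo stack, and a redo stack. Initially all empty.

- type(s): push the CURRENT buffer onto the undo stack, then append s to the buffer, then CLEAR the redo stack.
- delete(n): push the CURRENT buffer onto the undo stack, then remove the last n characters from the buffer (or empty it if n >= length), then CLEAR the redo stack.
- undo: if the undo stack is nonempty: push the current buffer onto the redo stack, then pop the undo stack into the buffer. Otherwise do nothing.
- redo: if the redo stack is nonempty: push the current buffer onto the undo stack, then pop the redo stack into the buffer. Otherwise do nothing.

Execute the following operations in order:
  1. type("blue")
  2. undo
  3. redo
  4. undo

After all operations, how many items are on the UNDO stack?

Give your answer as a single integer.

After op 1 (type): buf='blue' undo_depth=1 redo_depth=0
After op 2 (undo): buf='(empty)' undo_depth=0 redo_depth=1
After op 3 (redo): buf='blue' undo_depth=1 redo_depth=0
After op 4 (undo): buf='(empty)' undo_depth=0 redo_depth=1

Answer: 0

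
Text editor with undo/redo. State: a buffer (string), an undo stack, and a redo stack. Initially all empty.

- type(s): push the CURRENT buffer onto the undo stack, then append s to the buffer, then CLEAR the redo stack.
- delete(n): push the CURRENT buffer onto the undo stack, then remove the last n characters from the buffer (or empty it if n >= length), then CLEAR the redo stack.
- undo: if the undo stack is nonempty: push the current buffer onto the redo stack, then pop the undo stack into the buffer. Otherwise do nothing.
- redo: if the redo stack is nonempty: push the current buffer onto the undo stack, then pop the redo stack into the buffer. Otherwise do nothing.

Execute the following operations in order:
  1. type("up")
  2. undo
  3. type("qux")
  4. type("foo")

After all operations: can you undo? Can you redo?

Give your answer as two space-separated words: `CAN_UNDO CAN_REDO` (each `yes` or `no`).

Answer: yes no

Derivation:
After op 1 (type): buf='up' undo_depth=1 redo_depth=0
After op 2 (undo): buf='(empty)' undo_depth=0 redo_depth=1
After op 3 (type): buf='qux' undo_depth=1 redo_depth=0
After op 4 (type): buf='quxfoo' undo_depth=2 redo_depth=0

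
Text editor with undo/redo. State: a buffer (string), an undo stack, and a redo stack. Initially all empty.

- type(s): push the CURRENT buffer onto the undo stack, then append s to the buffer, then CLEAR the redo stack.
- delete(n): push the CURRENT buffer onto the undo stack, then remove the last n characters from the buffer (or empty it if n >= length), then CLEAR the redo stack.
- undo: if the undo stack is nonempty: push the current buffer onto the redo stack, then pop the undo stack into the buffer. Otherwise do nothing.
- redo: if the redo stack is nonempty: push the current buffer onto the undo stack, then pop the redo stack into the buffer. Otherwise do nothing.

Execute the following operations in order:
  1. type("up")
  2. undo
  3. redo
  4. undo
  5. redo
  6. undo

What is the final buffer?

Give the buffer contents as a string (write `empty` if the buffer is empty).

Answer: empty

Derivation:
After op 1 (type): buf='up' undo_depth=1 redo_depth=0
After op 2 (undo): buf='(empty)' undo_depth=0 redo_depth=1
After op 3 (redo): buf='up' undo_depth=1 redo_depth=0
After op 4 (undo): buf='(empty)' undo_depth=0 redo_depth=1
After op 5 (redo): buf='up' undo_depth=1 redo_depth=0
After op 6 (undo): buf='(empty)' undo_depth=0 redo_depth=1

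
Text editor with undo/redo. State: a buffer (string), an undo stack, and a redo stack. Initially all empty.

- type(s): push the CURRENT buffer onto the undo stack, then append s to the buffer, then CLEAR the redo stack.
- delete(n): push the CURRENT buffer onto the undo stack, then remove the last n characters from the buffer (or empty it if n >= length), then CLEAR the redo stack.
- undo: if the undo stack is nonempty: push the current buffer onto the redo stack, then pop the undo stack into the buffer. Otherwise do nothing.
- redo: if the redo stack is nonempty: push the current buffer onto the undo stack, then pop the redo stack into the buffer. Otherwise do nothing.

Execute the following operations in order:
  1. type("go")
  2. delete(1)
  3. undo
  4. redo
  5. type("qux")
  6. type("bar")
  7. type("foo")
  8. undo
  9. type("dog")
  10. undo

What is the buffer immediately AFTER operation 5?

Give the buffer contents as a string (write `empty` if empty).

Answer: gqux

Derivation:
After op 1 (type): buf='go' undo_depth=1 redo_depth=0
After op 2 (delete): buf='g' undo_depth=2 redo_depth=0
After op 3 (undo): buf='go' undo_depth=1 redo_depth=1
After op 4 (redo): buf='g' undo_depth=2 redo_depth=0
After op 5 (type): buf='gqux' undo_depth=3 redo_depth=0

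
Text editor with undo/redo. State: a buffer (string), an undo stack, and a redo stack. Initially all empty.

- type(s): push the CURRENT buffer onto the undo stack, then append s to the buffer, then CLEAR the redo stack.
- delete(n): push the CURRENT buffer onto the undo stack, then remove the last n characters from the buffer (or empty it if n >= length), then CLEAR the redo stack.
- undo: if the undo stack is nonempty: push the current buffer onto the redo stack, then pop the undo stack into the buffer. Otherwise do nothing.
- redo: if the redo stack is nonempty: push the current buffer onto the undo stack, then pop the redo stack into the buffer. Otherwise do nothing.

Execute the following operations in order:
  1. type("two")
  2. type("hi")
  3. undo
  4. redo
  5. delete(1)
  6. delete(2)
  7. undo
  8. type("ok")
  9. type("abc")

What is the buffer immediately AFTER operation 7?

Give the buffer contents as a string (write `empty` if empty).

Answer: twoh

Derivation:
After op 1 (type): buf='two' undo_depth=1 redo_depth=0
After op 2 (type): buf='twohi' undo_depth=2 redo_depth=0
After op 3 (undo): buf='two' undo_depth=1 redo_depth=1
After op 4 (redo): buf='twohi' undo_depth=2 redo_depth=0
After op 5 (delete): buf='twoh' undo_depth=3 redo_depth=0
After op 6 (delete): buf='tw' undo_depth=4 redo_depth=0
After op 7 (undo): buf='twoh' undo_depth=3 redo_depth=1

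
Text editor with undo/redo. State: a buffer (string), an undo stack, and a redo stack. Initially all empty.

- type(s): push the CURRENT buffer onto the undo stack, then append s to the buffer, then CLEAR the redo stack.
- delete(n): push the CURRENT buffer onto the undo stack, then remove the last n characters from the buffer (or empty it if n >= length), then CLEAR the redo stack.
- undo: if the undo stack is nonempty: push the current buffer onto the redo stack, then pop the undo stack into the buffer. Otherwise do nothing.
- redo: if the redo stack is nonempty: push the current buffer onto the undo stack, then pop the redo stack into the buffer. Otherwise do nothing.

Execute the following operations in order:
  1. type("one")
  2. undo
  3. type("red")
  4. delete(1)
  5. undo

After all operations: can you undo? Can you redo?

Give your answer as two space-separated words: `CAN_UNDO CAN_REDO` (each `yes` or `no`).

After op 1 (type): buf='one' undo_depth=1 redo_depth=0
After op 2 (undo): buf='(empty)' undo_depth=0 redo_depth=1
After op 3 (type): buf='red' undo_depth=1 redo_depth=0
After op 4 (delete): buf='re' undo_depth=2 redo_depth=0
After op 5 (undo): buf='red' undo_depth=1 redo_depth=1

Answer: yes yes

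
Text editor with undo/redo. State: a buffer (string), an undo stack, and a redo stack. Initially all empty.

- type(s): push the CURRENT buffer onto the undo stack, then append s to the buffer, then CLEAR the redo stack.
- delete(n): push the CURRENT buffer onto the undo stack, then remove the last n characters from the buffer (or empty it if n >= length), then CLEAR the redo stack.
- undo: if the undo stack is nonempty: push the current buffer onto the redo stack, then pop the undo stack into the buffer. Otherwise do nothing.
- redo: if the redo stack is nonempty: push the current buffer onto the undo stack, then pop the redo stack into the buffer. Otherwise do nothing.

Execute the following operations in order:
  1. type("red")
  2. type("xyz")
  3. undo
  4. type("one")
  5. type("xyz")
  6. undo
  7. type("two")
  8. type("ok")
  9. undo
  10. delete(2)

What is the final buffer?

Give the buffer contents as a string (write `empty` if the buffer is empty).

After op 1 (type): buf='red' undo_depth=1 redo_depth=0
After op 2 (type): buf='redxyz' undo_depth=2 redo_depth=0
After op 3 (undo): buf='red' undo_depth=1 redo_depth=1
After op 4 (type): buf='redone' undo_depth=2 redo_depth=0
After op 5 (type): buf='redonexyz' undo_depth=3 redo_depth=0
After op 6 (undo): buf='redone' undo_depth=2 redo_depth=1
After op 7 (type): buf='redonetwo' undo_depth=3 redo_depth=0
After op 8 (type): buf='redonetwook' undo_depth=4 redo_depth=0
After op 9 (undo): buf='redonetwo' undo_depth=3 redo_depth=1
After op 10 (delete): buf='redonet' undo_depth=4 redo_depth=0

Answer: redonet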